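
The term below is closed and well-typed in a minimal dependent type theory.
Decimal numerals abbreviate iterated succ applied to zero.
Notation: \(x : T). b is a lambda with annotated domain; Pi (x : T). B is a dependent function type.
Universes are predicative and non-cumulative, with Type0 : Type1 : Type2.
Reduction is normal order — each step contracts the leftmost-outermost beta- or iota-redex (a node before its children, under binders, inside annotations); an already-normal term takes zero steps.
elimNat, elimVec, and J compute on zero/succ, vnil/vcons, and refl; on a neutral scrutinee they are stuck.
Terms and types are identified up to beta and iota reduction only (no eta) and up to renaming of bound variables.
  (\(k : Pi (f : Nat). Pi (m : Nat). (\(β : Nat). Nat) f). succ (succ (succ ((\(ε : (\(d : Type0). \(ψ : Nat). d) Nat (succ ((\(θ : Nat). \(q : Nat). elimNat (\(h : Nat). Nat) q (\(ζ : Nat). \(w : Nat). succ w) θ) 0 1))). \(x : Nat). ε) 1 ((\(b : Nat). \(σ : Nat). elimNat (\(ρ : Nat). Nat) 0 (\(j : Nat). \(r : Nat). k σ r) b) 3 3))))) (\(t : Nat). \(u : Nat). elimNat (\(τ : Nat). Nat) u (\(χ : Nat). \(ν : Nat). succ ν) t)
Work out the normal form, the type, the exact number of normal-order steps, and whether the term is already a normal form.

resulting normal form:
  4
inferred type:
  Nat
normal-order step count: 3
already normal: no
first contracted redex: a beta-redex


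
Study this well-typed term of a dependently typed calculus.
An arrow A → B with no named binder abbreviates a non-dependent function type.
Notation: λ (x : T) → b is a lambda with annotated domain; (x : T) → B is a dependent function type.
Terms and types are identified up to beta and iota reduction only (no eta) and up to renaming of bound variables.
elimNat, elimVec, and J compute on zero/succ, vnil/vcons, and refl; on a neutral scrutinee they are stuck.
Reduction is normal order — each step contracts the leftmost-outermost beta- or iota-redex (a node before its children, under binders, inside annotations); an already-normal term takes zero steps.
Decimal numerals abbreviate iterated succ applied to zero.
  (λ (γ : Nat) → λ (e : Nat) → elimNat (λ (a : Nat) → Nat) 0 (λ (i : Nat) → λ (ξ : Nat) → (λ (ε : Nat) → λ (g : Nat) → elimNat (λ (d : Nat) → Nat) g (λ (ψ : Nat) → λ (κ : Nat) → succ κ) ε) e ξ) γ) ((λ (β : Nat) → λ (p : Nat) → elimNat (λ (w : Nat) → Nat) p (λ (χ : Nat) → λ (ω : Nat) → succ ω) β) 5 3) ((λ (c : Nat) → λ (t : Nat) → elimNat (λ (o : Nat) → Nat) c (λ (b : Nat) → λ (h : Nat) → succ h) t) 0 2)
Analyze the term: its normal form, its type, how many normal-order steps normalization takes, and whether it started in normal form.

resulting normal form:
  16
inferred type:
  Nat
normal-order step count: 63
started in normal form: no
first contracted redex: a beta-redex


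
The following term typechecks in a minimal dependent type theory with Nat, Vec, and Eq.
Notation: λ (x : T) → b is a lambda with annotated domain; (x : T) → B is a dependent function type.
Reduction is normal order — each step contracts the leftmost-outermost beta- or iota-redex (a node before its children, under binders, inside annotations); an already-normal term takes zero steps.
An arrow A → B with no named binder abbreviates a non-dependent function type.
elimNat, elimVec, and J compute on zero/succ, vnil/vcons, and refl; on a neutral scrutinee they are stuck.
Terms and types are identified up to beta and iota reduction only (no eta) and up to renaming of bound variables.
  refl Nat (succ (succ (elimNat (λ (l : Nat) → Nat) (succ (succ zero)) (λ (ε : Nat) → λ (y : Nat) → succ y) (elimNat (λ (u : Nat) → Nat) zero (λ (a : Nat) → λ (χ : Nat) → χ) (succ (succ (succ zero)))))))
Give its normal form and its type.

resulting normal form:
  refl Nat (succ (succ (succ (succ zero))))
inferred type:
  Eq Nat (succ (succ (succ (succ zero)))) (succ (succ (succ (succ zero))))
observation: 11 normal-order steps normalize the term, beginning with an elimNat iota-redex.


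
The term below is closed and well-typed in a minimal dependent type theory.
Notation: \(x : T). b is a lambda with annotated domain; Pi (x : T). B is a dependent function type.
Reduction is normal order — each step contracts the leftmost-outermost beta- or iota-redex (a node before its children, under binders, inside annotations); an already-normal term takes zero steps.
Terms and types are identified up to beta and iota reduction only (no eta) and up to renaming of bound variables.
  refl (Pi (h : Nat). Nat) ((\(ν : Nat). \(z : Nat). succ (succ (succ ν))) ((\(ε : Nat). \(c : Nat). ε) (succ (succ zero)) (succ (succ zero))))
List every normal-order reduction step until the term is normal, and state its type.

reduction (normal order):
  refl (Pi (h : Nat). Nat) ((\(ν : Nat). \(z : Nat). succ (succ (succ ν))) ((\(ε : Nat). \(c : Nat). ε) (succ (succ zero)) (succ (succ zero))))
  ~> refl (Pi (h : Nat). Nat) (\(ν : Nat). succ (succ (succ ((\(z : Nat). \(ε : Nat). z) (succ (succ zero)) (succ (succ zero))))))
  ~> refl (Pi (h : Nat). Nat) (\(ν : Nat). succ (succ (succ ((\(z : Nat). succ (succ zero)) (succ (succ zero))))))
  ~> refl (Pi (h : Nat). Nat) (\(ν : Nat). succ (succ (succ (succ (succ zero)))))
inferred type:
  Eq (Pi (h : Nat). Nat) (\(ν : Nat). succ (succ (succ (succ (succ zero))))) (\(z : Nat). succ (succ (succ (succ (succ zero)))))


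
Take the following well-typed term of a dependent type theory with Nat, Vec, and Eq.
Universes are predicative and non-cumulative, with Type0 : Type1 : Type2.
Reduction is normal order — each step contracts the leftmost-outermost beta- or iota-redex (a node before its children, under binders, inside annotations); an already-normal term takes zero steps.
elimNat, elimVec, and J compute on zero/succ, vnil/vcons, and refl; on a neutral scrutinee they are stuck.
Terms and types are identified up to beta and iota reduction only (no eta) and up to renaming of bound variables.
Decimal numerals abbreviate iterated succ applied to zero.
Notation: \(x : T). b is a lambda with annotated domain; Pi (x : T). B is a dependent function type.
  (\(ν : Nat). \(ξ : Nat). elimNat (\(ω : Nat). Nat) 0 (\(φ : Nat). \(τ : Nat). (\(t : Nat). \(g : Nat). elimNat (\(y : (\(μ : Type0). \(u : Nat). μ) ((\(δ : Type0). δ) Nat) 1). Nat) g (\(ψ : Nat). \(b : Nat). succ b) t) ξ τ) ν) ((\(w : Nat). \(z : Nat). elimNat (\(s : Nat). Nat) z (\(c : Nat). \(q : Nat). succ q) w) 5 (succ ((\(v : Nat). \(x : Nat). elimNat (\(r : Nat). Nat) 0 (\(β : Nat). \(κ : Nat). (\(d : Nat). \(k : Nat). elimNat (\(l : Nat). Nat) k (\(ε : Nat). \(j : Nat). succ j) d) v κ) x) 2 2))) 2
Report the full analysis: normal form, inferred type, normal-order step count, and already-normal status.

normal form:
  20
inferred type:
  Nat
normal-order step count: 87
already normal: no
first contracted redex: a beta-redex


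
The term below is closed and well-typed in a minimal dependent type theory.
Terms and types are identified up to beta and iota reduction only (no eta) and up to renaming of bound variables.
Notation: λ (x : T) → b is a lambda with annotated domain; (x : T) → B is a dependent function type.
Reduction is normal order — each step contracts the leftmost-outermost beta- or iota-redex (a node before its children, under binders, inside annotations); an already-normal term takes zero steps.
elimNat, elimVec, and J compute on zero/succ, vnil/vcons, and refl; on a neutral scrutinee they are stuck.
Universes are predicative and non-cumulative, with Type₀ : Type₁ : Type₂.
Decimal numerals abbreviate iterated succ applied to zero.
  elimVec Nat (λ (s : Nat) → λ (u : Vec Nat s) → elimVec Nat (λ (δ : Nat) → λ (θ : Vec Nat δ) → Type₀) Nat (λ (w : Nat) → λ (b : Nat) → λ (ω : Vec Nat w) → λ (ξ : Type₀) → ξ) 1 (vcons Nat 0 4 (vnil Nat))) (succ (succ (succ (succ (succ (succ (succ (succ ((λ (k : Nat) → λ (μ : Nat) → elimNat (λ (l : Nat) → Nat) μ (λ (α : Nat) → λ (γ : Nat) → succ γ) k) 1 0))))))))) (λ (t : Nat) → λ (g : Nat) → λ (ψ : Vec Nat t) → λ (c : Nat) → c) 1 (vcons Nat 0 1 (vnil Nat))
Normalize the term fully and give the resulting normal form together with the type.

reduced normal form:
  9
the term's type:
  Nat
observation: reduction starts at an elimVec iota-redex, and 12 normal-order steps reach the normal form.


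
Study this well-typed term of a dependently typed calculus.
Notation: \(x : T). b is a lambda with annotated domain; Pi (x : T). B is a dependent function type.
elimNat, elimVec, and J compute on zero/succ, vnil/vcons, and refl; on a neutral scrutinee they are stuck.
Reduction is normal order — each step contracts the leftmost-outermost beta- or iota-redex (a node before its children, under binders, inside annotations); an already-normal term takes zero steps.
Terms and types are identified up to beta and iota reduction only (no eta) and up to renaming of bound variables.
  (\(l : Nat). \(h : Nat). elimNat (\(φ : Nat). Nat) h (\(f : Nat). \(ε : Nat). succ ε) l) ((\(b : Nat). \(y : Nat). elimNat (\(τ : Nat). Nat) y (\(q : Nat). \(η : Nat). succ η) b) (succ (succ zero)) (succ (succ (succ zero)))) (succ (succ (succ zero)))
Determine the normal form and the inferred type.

normal form:
  succ (succ (succ (succ (succ (succ (succ (succ zero)))))))
inferred type:
  Nat
observation: reduction starts at a beta-redex, and 27 normal-order steps reach the normal form.


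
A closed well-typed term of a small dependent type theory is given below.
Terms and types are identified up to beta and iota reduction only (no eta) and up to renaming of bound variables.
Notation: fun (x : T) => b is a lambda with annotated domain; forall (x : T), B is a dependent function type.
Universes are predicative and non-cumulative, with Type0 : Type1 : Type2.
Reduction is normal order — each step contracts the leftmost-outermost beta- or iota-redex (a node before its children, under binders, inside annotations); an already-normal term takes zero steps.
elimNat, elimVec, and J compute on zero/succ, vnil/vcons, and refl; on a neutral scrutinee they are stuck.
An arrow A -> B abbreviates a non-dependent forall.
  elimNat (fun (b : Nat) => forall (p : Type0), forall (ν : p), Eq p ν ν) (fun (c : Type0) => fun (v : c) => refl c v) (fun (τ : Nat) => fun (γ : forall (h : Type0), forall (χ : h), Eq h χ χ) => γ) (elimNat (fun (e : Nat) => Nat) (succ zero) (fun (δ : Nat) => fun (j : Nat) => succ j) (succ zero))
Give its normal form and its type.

reduced normal form:
  fun (b : Type0) => fun (p : b) => refl b p
the term's type:
  forall (b : Type0), forall (p : b), Eq b p p


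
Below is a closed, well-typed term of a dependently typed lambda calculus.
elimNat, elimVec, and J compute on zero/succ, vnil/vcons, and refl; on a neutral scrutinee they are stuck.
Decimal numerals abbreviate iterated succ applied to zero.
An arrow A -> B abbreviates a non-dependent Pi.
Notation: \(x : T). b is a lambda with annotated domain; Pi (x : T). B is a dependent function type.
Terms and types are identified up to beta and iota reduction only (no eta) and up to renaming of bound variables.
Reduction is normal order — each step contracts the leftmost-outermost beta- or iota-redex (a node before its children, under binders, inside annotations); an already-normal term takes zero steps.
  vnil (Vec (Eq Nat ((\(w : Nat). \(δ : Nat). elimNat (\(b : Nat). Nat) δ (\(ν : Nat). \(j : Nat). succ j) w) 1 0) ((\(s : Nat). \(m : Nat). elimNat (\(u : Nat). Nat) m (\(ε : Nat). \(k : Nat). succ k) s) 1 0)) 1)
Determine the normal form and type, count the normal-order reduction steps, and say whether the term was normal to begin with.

normal form:
  vnil (Vec (Eq Nat 1 1) 1)
the term's type:
  Vec (Vec (Eq Nat 1 1) 1) 0
reduction steps (normal order): 12
started in normal form: no
first redex: a beta-redex


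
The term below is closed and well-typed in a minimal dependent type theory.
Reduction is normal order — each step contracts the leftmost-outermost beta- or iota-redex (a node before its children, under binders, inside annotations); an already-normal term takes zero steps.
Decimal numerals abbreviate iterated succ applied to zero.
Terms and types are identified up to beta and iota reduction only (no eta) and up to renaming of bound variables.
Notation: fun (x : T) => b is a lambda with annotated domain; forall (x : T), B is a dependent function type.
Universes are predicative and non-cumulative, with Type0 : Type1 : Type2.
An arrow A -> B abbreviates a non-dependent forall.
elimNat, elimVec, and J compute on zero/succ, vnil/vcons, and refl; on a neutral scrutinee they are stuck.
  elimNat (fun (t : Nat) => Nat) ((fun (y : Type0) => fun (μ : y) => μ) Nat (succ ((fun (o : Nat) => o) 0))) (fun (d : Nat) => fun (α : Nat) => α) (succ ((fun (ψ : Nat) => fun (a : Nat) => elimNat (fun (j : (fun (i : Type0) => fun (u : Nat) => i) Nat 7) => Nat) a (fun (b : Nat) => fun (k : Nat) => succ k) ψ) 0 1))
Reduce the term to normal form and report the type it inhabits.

reduced normal form:
  1
type:
  Nat


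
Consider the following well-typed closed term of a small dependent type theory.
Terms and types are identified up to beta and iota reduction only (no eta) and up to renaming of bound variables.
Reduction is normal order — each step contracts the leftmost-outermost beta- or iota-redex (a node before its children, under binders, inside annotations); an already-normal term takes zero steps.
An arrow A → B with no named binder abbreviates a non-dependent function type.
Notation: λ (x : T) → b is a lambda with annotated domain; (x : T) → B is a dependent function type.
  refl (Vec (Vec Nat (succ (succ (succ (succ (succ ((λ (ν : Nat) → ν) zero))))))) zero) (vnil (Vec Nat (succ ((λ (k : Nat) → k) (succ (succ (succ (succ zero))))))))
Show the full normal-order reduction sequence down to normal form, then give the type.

normal-order reduction sequence:
  refl (Vec (Vec Nat (succ (succ (succ (succ (succ ((λ (ν : Nat) → ν) zero))))))) zero) (vnil (Vec Nat (succ ((λ (k : Nat) → k) (succ (succ (succ (succ zero))))))))
  ~> refl (Vec (Vec Nat (succ (succ (succ (succ (succ zero)))))) zero) (vnil (Vec Nat (succ ((λ (ν : Nat) → ν) (succ (succ (succ (succ zero))))))))
  ~> refl (Vec (Vec Nat (succ (succ (succ (succ (succ zero)))))) zero) (vnil (Vec Nat (succ (succ (succ (succ (succ zero)))))))
inferred type:
  Eq (Vec (Vec Nat (succ (succ (succ (succ (succ zero)))))) zero) (vnil (Vec Nat (succ (succ (succ (succ (succ zero))))))) (vnil (Vec Nat (succ (succ (succ (succ (succ zero)))))))


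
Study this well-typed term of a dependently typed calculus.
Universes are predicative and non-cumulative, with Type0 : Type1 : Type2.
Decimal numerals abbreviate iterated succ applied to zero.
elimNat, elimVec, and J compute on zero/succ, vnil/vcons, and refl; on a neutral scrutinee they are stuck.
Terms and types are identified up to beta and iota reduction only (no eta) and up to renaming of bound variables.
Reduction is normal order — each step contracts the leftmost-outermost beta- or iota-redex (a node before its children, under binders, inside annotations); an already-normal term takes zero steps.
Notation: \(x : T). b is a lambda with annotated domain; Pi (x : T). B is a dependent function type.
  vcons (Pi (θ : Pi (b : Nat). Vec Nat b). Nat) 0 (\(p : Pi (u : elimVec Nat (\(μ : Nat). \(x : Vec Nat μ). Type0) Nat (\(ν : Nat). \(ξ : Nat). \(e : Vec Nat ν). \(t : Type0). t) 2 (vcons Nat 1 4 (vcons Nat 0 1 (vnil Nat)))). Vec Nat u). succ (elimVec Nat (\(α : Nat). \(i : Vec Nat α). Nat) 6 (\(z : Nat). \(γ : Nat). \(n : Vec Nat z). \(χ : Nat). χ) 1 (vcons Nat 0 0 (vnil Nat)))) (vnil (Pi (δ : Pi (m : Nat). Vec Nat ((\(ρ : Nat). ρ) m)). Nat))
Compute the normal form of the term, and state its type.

resulting normal form:
  vcons (Pi (θ : Pi (b : Nat). Vec Nat b). Nat) 0 (\(p : Pi (u : Nat). Vec Nat u). 7) (vnil (Pi (μ : Pi (x : Nat). Vec Nat x). Nat))
the term's type:
  Vec (Pi (θ : Pi (b : Nat). Vec Nat b). Nat) 1
observation: 18 normal-order steps normalize the term, beginning with an elimVec iota-redex.


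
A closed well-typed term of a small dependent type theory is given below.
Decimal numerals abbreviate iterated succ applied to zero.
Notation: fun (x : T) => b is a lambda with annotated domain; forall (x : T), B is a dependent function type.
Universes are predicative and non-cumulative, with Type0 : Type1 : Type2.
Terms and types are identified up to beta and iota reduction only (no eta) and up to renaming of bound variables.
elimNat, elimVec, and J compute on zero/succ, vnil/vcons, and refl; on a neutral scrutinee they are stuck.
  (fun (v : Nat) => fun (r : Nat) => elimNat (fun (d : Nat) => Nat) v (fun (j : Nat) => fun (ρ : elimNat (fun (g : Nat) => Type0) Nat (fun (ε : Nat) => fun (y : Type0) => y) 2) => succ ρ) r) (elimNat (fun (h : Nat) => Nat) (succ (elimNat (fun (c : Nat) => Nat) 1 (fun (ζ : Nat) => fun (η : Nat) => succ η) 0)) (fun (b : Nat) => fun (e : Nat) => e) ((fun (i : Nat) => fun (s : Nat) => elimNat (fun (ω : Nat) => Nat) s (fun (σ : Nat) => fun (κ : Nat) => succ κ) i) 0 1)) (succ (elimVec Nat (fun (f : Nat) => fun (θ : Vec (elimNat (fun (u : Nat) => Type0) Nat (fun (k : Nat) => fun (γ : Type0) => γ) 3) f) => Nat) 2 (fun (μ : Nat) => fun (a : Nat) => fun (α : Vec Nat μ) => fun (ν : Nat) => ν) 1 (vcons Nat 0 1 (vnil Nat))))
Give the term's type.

the term's type:
  Nat


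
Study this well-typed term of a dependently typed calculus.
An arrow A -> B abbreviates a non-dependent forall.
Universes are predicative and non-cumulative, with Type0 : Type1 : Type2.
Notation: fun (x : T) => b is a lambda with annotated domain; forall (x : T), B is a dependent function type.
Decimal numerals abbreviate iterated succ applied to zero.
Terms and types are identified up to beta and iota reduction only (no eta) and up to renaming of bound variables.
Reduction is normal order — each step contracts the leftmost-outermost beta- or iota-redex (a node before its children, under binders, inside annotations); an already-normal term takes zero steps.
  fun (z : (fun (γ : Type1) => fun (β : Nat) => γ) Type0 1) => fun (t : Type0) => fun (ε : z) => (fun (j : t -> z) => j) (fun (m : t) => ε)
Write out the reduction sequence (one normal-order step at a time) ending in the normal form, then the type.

normal-order reduction:
  fun (z : (fun (γ : Type1) => fun (β : Nat) => γ) Type0 1) => fun (t : Type0) => fun (ε : z) => (fun (j : t -> z) => j) (fun (m : t) => ε)
  ~> fun (z : (fun (γ : Nat) => Type0) 1) => fun (β : Type0) => fun (t : z) => (fun (ε : β -> z) => ε) (fun (j : β) => t)
  ~> fun (z : Type0) => fun (γ : Type0) => fun (β : z) => (fun (t : γ -> z) => t) (fun (ε : γ) => β)
  ~> fun (z : Type0) => fun (γ : Type0) => fun (β : z) => fun (t : γ) => β
type:
  forall (z : Type0), forall (γ : Type0), z -> γ -> z


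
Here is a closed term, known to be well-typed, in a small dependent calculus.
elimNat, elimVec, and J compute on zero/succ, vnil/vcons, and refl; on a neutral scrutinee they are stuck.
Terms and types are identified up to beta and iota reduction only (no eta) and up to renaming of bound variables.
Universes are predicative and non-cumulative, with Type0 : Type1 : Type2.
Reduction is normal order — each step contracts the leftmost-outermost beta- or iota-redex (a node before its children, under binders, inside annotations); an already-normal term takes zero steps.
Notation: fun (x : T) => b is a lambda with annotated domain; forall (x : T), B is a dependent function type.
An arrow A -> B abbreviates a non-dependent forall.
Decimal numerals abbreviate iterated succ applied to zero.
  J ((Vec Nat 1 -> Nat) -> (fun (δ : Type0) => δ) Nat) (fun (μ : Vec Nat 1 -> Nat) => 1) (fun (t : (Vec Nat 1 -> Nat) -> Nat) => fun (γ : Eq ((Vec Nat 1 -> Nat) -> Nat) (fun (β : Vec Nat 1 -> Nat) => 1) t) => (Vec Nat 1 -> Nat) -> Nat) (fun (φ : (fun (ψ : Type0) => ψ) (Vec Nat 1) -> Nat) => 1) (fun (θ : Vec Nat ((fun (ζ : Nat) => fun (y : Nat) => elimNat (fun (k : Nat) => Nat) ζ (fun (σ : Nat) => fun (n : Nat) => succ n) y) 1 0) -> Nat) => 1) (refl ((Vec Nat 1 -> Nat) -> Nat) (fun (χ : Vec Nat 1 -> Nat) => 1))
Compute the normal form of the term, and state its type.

reduced normal form:
  fun (δ : Vec Nat 1 -> Nat) => 1
type:
  (Vec Nat 1 -> Nat) -> Nat


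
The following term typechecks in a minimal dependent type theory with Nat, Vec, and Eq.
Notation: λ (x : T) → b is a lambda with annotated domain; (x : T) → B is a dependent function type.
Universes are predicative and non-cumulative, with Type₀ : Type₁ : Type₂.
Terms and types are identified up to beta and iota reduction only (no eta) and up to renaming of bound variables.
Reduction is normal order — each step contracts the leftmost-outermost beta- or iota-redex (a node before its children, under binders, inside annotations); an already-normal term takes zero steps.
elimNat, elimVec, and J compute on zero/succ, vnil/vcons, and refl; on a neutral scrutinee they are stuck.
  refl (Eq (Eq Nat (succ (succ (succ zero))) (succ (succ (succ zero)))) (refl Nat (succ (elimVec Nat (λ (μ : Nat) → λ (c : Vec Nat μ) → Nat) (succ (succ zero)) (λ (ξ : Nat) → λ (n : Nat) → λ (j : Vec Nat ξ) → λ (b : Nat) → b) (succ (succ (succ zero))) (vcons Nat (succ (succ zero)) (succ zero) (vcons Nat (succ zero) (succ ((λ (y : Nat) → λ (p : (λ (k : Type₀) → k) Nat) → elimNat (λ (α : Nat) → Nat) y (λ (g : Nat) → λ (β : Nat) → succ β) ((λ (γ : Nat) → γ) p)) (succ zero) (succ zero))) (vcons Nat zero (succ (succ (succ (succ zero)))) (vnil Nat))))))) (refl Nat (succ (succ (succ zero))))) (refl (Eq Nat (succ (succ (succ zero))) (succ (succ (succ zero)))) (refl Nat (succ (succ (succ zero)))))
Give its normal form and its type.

reduced normal form:
  refl (Eq (Eq Nat (succ (succ (succ zero))) (succ (succ (succ zero)))) (refl Nat (succ (succ (succ zero)))) (refl Nat (succ (succ (succ zero))))) (refl (Eq Nat (succ (succ (succ zero))) (succ (succ (succ zero)))) (refl Nat (succ (succ (succ zero)))))
the term's type:
  Eq (Eq (Eq Nat (succ (succ (succ zero))) (succ (succ (succ zero)))) (refl Nat (succ (succ (succ zero)))) (refl Nat (succ (succ (succ zero))))) (refl (Eq Nat (succ (succ (succ zero))) (succ (succ (succ zero)))) (refl Nat (succ (succ (succ zero))))) (refl (Eq Nat (succ (succ (succ zero))) (succ (succ (succ zero)))) (refl Nat (succ (succ (succ zero)))))


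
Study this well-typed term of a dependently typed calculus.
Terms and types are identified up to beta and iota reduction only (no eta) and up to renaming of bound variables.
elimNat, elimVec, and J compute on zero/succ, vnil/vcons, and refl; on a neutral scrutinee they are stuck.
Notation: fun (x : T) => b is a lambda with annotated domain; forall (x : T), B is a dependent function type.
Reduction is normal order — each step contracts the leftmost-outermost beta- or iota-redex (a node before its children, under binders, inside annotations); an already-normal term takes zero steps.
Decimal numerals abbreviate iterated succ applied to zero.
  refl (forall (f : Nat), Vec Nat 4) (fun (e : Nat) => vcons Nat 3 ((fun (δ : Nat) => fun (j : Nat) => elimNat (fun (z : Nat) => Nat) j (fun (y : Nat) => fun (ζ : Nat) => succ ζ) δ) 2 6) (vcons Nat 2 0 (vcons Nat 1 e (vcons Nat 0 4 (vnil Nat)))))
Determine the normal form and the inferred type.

normal form:
  refl (forall (f : Nat), Vec Nat 4) (fun (e : Nat) => vcons Nat 3 8 (vcons Nat 2 0 (vcons Nat 1 e (vcons Nat 0 4 (vnil Nat)))))
inferred type:
  Eq (forall (f : Nat), Vec Nat 4) (fun (e : Nat) => vcons Nat 3 8 (vcons Nat 2 0 (vcons Nat 1 e (vcons Nat 0 4 (vnil Nat))))) (fun (δ : Nat) => vcons Nat 3 8 (vcons Nat 2 0 (vcons Nat 1 δ (vcons Nat 0 4 (vnil Nat)))))


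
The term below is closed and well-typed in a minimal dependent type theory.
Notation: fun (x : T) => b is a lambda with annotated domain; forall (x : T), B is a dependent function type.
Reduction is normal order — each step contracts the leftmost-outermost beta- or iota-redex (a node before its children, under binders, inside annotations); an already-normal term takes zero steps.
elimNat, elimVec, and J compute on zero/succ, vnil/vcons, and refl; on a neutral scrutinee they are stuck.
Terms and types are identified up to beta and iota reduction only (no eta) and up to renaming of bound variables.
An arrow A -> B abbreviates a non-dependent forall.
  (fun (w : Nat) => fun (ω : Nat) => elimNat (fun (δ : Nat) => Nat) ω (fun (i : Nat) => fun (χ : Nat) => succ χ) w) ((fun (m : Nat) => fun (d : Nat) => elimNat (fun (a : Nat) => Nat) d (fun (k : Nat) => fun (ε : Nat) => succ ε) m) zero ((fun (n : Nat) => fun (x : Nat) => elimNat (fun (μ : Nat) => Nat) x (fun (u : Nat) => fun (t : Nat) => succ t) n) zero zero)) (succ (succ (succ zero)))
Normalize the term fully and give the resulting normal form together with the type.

normal form:
  succ (succ (succ zero))
the term's type:
  Nat


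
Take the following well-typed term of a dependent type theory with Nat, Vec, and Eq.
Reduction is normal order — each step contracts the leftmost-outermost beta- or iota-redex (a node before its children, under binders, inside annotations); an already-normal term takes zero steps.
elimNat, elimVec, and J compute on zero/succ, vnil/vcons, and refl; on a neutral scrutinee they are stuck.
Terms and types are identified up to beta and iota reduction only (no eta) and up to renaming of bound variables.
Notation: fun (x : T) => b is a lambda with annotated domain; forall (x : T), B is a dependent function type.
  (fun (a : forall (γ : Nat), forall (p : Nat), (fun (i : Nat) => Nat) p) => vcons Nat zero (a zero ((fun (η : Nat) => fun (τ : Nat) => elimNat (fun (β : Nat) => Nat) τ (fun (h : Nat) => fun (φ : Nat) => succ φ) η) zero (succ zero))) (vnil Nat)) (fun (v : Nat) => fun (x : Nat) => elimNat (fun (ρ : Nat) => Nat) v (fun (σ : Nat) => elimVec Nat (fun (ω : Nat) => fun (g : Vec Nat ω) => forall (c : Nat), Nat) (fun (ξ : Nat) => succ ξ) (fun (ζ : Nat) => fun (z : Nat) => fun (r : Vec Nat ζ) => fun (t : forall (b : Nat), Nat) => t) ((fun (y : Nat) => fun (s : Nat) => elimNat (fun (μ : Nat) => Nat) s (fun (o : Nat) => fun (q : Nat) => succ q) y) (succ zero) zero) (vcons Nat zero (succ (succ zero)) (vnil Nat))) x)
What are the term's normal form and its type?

reduced normal form:
  vcons Nat zero (succ zero) (vnil Nat)
type:
  Vec Nat (succ zero)
observation: the term reaches its normal form after 16 normal-order steps.


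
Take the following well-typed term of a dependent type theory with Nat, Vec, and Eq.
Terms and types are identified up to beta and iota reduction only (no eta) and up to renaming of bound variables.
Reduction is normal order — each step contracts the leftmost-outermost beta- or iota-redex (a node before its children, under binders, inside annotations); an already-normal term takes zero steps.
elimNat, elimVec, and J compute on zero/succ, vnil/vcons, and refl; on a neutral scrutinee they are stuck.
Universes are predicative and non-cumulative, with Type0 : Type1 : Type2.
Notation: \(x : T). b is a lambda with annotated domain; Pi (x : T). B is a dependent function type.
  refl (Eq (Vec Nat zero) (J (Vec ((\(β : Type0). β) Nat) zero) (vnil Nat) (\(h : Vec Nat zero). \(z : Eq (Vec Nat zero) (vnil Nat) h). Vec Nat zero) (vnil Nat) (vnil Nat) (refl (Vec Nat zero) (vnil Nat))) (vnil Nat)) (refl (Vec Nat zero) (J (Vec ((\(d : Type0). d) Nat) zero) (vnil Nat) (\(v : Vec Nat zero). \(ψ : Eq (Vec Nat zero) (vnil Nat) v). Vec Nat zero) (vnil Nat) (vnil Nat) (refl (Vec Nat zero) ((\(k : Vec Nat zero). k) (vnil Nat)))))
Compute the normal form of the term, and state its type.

resulting normal form:
  refl (Eq (Vec Nat zero) (vnil Nat) (vnil Nat)) (refl (Vec Nat zero) (vnil Nat))
type:
  Eq (Eq (Vec Nat zero) (vnil Nat) (vnil Nat)) (refl (Vec Nat zero) (vnil Nat)) (refl (Vec Nat zero) (vnil Nat))


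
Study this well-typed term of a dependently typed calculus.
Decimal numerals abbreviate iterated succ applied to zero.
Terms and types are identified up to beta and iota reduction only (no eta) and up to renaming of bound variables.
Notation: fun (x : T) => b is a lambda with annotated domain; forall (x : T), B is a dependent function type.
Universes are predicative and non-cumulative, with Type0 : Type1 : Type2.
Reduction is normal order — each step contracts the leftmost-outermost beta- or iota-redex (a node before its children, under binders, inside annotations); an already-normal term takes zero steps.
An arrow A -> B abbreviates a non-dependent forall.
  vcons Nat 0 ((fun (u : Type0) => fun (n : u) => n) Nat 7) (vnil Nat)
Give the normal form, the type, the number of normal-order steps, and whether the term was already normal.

resulting normal form:
  vcons Nat 0 7 (vnil Nat)
inferred type:
  Vec Nat 1
reduction steps (normal order): 2
term was already normal: no
first redex: a beta-redex


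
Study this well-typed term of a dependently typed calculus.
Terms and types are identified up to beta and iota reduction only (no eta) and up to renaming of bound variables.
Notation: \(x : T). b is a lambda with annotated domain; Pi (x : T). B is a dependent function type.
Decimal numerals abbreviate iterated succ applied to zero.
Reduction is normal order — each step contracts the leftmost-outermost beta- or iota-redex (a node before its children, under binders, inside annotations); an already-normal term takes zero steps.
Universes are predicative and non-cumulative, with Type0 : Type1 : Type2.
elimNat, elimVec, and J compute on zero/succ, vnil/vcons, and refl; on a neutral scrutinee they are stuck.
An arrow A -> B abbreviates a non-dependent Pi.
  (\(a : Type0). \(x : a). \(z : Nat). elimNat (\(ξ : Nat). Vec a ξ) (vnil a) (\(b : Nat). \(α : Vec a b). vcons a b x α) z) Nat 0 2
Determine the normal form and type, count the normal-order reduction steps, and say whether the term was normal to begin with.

normal form:
  vcons Nat 1 0 (vcons Nat 0 0 (vnil Nat))
the term's type:
  Vec Nat 2
steps to reach normal form (normal order): 10
already normal: no
first redex: a beta-redex


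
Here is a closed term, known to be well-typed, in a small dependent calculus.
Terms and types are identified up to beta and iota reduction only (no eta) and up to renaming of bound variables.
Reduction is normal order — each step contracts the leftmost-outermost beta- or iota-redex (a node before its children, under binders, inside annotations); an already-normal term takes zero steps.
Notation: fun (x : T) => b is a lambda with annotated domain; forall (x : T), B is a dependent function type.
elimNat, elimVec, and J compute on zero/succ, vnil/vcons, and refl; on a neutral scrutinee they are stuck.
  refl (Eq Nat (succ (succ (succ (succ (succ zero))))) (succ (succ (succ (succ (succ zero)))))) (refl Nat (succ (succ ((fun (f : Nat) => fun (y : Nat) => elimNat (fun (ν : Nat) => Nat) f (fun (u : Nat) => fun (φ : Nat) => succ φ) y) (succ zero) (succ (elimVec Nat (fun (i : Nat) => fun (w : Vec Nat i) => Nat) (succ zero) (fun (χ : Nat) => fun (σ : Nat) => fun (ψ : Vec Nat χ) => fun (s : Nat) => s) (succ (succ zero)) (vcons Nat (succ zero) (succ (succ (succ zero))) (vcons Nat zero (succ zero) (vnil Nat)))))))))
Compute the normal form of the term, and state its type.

resulting normal form:
  refl (Eq Nat (succ (succ (succ (succ (succ zero))))) (succ (succ (succ (succ (succ zero)))))) (refl Nat (succ (succ (succ (succ (succ zero))))))
inferred type:
  Eq (Eq Nat (succ (succ (succ (succ (succ zero))))) (succ (succ (succ (succ (succ zero)))))) (refl Nat (succ (succ (succ (succ (succ zero)))))) (refl Nat (succ (succ (succ (succ (succ zero))))))
observation: reduction starts at a beta-redex, and 20 normal-order steps reach the normal form.


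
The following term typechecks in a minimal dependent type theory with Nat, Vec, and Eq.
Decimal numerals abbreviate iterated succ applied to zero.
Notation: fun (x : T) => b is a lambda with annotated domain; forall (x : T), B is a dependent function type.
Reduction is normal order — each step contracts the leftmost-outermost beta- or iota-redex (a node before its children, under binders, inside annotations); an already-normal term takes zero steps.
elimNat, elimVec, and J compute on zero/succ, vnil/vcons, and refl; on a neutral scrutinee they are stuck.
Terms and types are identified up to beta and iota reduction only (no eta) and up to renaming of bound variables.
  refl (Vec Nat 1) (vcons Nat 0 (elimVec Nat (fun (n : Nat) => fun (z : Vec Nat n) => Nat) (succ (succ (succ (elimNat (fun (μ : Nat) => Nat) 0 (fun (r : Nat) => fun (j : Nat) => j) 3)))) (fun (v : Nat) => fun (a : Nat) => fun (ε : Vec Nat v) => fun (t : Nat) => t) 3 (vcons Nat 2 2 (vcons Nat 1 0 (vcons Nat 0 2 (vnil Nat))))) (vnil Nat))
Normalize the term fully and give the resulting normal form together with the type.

reduced normal form:
  refl (Vec Nat 1) (vcons Nat 0 3 (vnil Nat))
inferred type:
  Eq (Vec Nat 1) (vcons Nat 0 3 (vnil Nat)) (vcons Nat 0 3 (vnil Nat))


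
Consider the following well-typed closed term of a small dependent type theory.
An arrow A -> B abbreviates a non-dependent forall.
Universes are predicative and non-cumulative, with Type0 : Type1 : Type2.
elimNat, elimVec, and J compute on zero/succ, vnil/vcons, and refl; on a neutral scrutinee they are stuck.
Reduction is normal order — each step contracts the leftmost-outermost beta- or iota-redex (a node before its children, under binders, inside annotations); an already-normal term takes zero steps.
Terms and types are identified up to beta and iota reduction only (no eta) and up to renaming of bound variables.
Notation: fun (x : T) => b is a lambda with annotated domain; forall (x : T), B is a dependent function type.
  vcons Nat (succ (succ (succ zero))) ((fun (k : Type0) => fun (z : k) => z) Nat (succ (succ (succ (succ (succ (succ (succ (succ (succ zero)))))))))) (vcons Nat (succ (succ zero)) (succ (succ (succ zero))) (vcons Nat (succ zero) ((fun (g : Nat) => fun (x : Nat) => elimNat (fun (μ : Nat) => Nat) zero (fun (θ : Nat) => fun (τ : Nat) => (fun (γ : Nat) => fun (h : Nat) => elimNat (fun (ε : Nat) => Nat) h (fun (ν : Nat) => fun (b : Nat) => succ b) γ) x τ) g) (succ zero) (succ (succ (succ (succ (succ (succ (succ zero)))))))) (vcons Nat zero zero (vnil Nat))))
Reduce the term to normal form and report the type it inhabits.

normal form:
  vcons Nat (succ (succ (succ zero))) (succ (succ (succ (succ (succ (succ (succ (succ (succ zero))))))))) (vcons Nat (succ (succ zero)) (succ (succ (succ zero))) (vcons Nat (succ zero) (succ (succ (succ (succ (succ (succ (succ zero))))))) (vcons Nat zero zero (vnil Nat))))
type:
  Vec Nat (succ (succ (succ (succ zero))))
observation: normalization takes exactly 32 steps under the normal-order strategy.


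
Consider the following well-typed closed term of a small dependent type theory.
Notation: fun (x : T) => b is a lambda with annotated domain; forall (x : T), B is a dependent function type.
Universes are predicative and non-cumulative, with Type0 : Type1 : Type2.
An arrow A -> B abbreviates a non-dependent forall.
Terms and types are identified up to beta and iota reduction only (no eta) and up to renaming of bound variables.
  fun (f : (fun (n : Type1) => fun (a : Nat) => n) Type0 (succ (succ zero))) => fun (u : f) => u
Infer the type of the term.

the term's type:
  forall (f : Type0), f -> f


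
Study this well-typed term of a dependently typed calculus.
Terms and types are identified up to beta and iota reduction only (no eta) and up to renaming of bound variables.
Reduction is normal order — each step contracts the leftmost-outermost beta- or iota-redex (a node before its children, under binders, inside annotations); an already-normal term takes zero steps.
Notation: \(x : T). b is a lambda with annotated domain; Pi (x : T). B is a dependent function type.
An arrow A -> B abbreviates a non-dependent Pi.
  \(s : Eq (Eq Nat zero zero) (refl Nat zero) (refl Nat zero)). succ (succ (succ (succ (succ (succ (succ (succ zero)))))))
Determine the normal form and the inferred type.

reduced normal form:
  \(s : Eq (Eq Nat zero zero) (refl Nat zero) (refl Nat zero)). succ (succ (succ (succ (succ (succ (succ (succ zero)))))))
inferred type:
  Eq (Eq Nat zero zero) (refl Nat zero) (refl Nat zero) -> Nat
observation: the term is already in normal form.


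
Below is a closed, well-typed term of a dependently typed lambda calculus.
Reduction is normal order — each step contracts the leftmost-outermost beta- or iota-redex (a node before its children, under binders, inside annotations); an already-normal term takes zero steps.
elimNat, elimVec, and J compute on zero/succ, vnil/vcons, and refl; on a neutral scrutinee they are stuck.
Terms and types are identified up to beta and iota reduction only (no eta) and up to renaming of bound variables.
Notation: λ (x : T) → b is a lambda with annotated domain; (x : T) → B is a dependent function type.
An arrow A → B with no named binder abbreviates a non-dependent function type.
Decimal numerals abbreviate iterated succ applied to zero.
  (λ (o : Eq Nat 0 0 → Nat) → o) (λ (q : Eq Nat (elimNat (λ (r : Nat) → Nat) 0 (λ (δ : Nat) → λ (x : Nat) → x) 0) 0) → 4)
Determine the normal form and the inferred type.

resulting normal form:
  λ (o : Eq Nat 0 0) → 4
the term's type:
  Eq Nat 0 0 → Nat
observation: the term reaches its normal form after 2 normal-order steps.


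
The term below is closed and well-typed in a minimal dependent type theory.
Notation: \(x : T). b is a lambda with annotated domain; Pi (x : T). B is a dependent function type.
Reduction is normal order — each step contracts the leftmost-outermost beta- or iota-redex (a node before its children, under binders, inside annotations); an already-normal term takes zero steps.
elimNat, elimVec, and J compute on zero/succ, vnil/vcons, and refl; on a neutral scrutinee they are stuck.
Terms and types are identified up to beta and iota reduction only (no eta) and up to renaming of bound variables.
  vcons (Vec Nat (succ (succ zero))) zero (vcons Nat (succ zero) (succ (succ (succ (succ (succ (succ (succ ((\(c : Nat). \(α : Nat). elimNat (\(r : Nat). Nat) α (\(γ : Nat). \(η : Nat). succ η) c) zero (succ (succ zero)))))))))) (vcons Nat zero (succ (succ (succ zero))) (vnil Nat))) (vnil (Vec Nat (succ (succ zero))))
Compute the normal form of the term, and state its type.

normal form:
  vcons (Vec Nat (succ (succ zero))) zero (vcons Nat (succ zero) (succ (succ (succ (succ (succ (succ (succ (succ (succ zero))))))))) (vcons Nat zero (succ (succ (succ zero))) (vnil Nat))) (vnil (Vec Nat (succ (succ zero))))
the term's type:
  Vec (Vec Nat (succ (succ zero))) (succ zero)
observation: 3 normal-order steps separate the term from its normal form.


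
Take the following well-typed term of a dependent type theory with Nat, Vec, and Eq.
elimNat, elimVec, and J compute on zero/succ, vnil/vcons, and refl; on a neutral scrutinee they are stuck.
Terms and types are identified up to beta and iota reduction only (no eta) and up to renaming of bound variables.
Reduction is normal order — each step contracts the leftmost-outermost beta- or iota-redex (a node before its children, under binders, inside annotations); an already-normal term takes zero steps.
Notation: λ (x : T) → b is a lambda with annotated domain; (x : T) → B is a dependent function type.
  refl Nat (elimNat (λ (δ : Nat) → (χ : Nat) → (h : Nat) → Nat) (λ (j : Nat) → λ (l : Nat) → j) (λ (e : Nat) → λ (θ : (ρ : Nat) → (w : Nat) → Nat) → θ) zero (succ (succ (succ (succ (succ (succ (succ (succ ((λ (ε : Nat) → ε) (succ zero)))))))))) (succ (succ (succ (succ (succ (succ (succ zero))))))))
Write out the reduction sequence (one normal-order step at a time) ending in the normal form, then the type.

normal-order reduction sequence:
  refl Nat (elimNat (λ (δ : Nat) → (χ : Nat) → (h : Nat) → Nat) (λ (j : Nat) → λ (l : Nat) → j) (λ (e : Nat) → λ (θ : (ρ : Nat) → (w : Nat) → Nat) → θ) zero (succ (succ (succ (succ (succ (succ (succ (succ ((λ (ε : Nat) → ε) (succ zero)))))))))) (succ (succ (succ (succ (succ (succ (succ zero))))))))
  ~> refl Nat ((λ (δ : Nat) → λ (χ : Nat) → δ) (succ (succ (succ (succ (succ (succ (succ (succ ((λ (h : Nat) → h) (succ zero)))))))))) (succ (succ (succ (succ (succ (succ (succ zero))))))))
  ~> refl Nat ((λ (δ : Nat) → succ (succ (succ (succ (succ (succ (succ (succ ((λ (χ : Nat) → χ) (succ zero)))))))))) (succ (succ (succ (succ (succ (succ (succ zero))))))))
  ~> refl Nat (succ (succ (succ (succ (succ (succ (succ (succ ((λ (δ : Nat) → δ) (succ zero))))))))))
  ~> refl Nat (succ (succ (succ (succ (succ (succ (succ (succ (succ zero)))))))))
type:
  Eq Nat (succ (succ (succ (succ (succ (succ (succ (succ (succ zero))))))))) (succ (succ (succ (succ (succ (succ (succ (succ (succ zero)))))))))
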